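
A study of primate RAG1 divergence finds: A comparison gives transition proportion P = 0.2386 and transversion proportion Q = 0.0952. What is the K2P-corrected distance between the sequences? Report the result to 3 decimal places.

0.478

Under the Kimura two-parameter model, d = −½ ln(1 − 2P − Q) − ¼ ln(1 − 2Q).
1 − 2P − Q = 0.4276, giving −½ ln(0.4276) = 0.424784.
1 − 2Q = 0.8096, giving −¼ ln(0.8096) = 0.052804.
d = 0.424784 + 0.052804 = 0.477588.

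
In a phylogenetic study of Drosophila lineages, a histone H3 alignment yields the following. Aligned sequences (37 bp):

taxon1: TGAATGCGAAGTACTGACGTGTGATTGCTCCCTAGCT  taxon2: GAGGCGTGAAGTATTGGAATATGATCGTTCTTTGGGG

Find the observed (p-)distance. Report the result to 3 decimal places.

The sequences differ at 18 of 37 positions.
p = 18/37 = 0.486486… ≈ 0.486 (to 3 d.p.).

0.486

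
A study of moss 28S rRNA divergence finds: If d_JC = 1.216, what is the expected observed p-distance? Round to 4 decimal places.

0.6018

p = (3/4)(1 − e^(−4d/3)) = 0.75 × (1 − e^(-1.621333)) = 0.75 × (1 − 0.197635) = 0.601774.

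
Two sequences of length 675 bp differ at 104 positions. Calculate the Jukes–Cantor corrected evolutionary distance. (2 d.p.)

0.17

p = 104/675 ≈ 0.154074.
d = −(3/4) ln(1 − 4p/3) = −0.75 ln(1 − 0.205432) = −0.75 ln(0.794568)
  = −0.75 × (-0.229957) = 0.172468 substitutions/site.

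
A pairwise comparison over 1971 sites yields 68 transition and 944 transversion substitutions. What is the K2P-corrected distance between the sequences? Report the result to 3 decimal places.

P = 68/1971 ≈ 0.0345 and Q = 944/1971 ≈ 0.478945.
Under the Kimura two-parameter model, d = −½ ln(1 − 2P − Q) − ¼ ln(1 − 2Q).
1 − 2P − Q = 0.452055, giving −½ ln(0.452055) = 0.396976.
1 − 2Q = 0.04211, giving −¼ ln(0.04211) = 0.791868.
d = 0.396976 + 0.791868 = 1.188844.

1.189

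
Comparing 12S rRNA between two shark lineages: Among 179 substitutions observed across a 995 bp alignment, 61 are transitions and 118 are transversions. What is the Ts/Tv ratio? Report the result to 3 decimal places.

0.517

R = 61/118 = 0.516949… ≈ 0.517 (to 3 d.p.).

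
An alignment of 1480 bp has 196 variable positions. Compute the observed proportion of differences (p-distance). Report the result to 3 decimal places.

p = 196/1480 = 0.132432… ≈ 0.132 (to 3 d.p.).

0.132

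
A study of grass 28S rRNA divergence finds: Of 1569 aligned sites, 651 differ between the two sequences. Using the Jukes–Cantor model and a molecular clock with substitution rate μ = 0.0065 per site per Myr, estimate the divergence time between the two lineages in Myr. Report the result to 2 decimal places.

46.48

p = 651/1569 ≈ 0.414914.
d = −(3/4) ln(1 − 4p/3) = −0.75 ln(1 − 0.553219) = −0.75 ln(0.446781)
  = −0.75 × (-0.805687) = 0.604265 substitutions/site.
Under a molecular clock d = 2μt, so t = d/(2μ) = 0.604265 / (2 × 0.0065) = 46.48 Myr.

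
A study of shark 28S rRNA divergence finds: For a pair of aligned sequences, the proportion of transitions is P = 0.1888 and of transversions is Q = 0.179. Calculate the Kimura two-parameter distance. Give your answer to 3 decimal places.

0.517

Under the Kimura two-parameter model, d = −½ ln(1 − 2P − Q) − ¼ ln(1 − 2Q).
1 − 2P − Q = 0.4434, giving −½ ln(0.4434) = 0.406641.
1 − 2Q = 0.642, giving −¼ ln(0.642) = 0.110792.
d = 0.406641 + 0.110792 = 0.517433.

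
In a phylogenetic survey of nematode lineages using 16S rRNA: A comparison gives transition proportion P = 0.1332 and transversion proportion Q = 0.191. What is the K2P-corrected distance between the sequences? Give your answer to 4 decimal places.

0.4260

Under the Kimura two-parameter model, d = −½ ln(1 − 2P − Q) − ¼ ln(1 − 2Q).
1 − 2P − Q = 0.5426, giving −½ ln(0.5426) = 0.305691.
1 − 2Q = 0.618, giving −¼ ln(0.618) = 0.120317.
d = 0.305691 + 0.120317 = 0.426008.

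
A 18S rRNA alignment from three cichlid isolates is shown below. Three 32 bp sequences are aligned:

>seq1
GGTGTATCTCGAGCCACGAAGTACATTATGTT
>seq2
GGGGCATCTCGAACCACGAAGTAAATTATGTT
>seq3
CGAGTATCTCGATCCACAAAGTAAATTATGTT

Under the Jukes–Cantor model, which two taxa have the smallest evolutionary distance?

seq1 and seq2

seq1–seq2: 4/32 differ, p = 0.125, d = 0.137.
seq1–seq3: 5/32 differ, p = 0.156, d = 0.175.
seq2–seq3: 5/32 differ, p = 0.156, d = 0.175.
The smallest distance is between seq1 and seq2.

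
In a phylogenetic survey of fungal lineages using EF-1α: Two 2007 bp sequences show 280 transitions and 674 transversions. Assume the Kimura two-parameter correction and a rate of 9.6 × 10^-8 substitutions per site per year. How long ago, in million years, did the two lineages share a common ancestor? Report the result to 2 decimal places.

P = 280/2007 ≈ 0.139512 and Q = 674/2007 ≈ 0.335825.
Under the Kimura two-parameter model, d = −½ ln(1 − 2P − Q) − ¼ ln(1 − 2Q).
1 − 2P − Q = 0.385151, giving −½ ln(0.385151) = 0.477060.
1 − 2Q = 0.32835, giving −¼ ln(0.32835) = 0.278419.
d = 0.477060 + 0.278419 = 0.755479.
Under a molecular clock d = 2μt, so t = d/(2μ) = 0.755479 / (2 × 9.6 × 10^-8) = 3.93 million years.

3.93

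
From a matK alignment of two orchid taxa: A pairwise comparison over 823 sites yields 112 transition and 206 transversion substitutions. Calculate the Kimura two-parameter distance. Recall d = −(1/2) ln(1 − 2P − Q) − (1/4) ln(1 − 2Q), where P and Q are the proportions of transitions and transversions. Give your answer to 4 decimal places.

P = 112/823 ≈ 0.136087 and Q = 206/823 ≈ 0.250304.
Under the Kimura two-parameter model, d = −½ ln(1 − 2P − Q) − ¼ ln(1 − 2Q).
1 − 2P − Q = 0.477522, giving −½ ln(0.477522) = 0.369573.
1 − 2Q = 0.499392, giving −¼ ln(0.499392) = 0.173591.
d = 0.369573 + 0.173591 = 0.543164.

0.5432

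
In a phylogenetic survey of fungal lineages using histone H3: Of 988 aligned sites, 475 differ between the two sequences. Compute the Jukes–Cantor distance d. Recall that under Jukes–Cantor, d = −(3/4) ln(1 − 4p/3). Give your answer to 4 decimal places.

p = 475/988 ≈ 0.480769.
d = −(3/4) ln(1 − 4p/3) = −0.75 ln(1 − 0.641025) = −0.75 ln(0.358975)
  = −0.75 × (-1.024503) = 0.768377 substitutions/site.

0.7684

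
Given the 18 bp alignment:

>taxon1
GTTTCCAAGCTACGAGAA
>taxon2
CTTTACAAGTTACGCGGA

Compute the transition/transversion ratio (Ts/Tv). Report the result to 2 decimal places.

0.67

Transitions are A↔G and C↔T; transversions are all other mismatches.
Transitions: 2. Transversions: 3.
R = 2/3 = 0.666666… ≈ 0.67 (to 2 d.p.).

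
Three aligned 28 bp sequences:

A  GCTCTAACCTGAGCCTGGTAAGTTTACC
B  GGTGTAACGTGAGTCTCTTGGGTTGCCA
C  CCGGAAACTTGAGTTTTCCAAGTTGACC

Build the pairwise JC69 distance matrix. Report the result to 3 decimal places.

A–B: 11/28 sites differ → p ≈ 0.392857, d = −0.75 ln(1 − 0.523809) = 0.556452 ≈ 0.556.
A–C: 11/28 sites differ → p ≈ 0.392857, d = −0.75 ln(1 − 0.523809) = 0.556452 ≈ 0.556.
B–C: 13/28 sites differ → p ≈ 0.464286, d = −0.75 ln(1 − 0.619048) = 0.723811 ≈ 0.724.

d(A,B) = 0.556, d(A,C) = 0.556, d(B,C) = 0.724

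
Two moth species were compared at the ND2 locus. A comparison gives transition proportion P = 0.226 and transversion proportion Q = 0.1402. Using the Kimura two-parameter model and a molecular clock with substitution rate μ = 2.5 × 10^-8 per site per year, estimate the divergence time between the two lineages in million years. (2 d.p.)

10.62

Under the Kimura two-parameter model, d = −½ ln(1 − 2P − Q) − ¼ ln(1 − 2Q).
1 − 2P − Q = 0.4078, giving −½ ln(0.4078) = 0.448489.
1 − 2Q = 0.7196, giving −¼ ln(0.7196) = 0.082265.
d = 0.448489 + 0.082265 = 0.530754.
Under a molecular clock d = 2μt, so t = d/(2μ) = 0.530754 / (2 × 2.5 × 10^-8) = 10.62 million years.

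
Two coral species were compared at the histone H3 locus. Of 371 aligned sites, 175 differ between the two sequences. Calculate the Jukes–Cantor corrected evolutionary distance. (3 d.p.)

0.744

p = 175/371 ≈ 0.471698.
d = −(3/4) ln(1 − 4p/3) = −0.75 ln(1 − 0.628931) = −0.75 ln(0.371069)
  = −0.75 × (-0.991367) = 0.743525 substitutions/site.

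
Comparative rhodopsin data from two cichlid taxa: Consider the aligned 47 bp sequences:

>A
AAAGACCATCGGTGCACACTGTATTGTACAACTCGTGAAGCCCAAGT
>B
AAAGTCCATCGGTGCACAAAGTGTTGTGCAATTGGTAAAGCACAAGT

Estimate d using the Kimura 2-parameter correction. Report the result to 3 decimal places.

0.222

Of 47 sites, 4 differences are transitions and 5 are transversions, so P = 4/47 ≈ 0.085106 and Q = 5/47 ≈ 0.106383.
Under the Kimura two-parameter model, d = −½ ln(1 − 2P − Q) − ¼ ln(1 − 2Q).
1 − 2P − Q = 0.723405, giving −½ ln(0.723405) = 0.161893.
1 − 2Q = 0.787234, giving −¼ ln(0.787234) = 0.059807.
d = 0.161893 + 0.059807 = 0.221700.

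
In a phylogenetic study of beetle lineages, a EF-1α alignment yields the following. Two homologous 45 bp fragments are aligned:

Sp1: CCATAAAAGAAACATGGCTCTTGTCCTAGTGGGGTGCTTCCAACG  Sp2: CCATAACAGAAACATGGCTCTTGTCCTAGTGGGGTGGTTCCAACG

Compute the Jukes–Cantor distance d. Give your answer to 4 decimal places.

0.0458

The sequences differ at 2 of 45 sites (7, 37), so p = 2/45 ≈ 0.044444.
d = −(3/4) ln(1 − 4p/3) = −0.75 ln(1 − 0.059259) = −0.75 ln(0.940741)
  = −0.75 × (-0.061087) = 0.045815 substitutions/site.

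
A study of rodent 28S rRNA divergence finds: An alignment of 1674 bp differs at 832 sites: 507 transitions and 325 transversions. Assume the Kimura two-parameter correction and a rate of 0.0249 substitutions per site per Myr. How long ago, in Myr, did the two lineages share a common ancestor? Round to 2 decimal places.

P = 507/1674 ≈ 0.302867 and Q = 325/1674 ≈ 0.194146.
Under the Kimura two-parameter model, d = −½ ln(1 − 2P − Q) − ¼ ln(1 − 2Q).
1 − 2P − Q = 0.20012, giving −½ ln(0.20012) = 0.804419.
1 − 2Q = 0.611708, giving −¼ ln(0.611708) = 0.122875.
d = 0.804419 + 0.122875 = 0.927294.
Under a molecular clock d = 2μt, so t = d/(2μ) = 0.927294 / (2 × 0.0249) = 18.62 Myr.

18.62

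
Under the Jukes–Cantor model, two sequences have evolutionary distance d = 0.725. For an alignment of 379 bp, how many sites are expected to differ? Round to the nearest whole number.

Invert JC69: p = (3/4)(1 − e^(−4d/3)) = 0.75 × (1 − e^(-0.966667)) = 0.75 × (1 − 0.380349) = 0.464738.
Expected differing sites = pL ≈ 0.464738 × 379 = 176.135702 ≈ 176.

176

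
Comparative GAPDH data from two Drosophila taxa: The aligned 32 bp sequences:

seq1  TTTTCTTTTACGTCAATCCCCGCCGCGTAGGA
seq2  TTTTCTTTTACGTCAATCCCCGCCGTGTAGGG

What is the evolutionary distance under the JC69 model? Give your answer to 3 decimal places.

0.065

The sequences differ at 2 of 32 sites (26, 32), so p = 2/32 = 0.0625.
d = −(3/4) ln(1 − 4p/3) = −0.75 ln(1 − 0.083333) = −0.75 ln(0.916667)
  = −0.75 × (-0.087011) = 0.065258 substitutions/site.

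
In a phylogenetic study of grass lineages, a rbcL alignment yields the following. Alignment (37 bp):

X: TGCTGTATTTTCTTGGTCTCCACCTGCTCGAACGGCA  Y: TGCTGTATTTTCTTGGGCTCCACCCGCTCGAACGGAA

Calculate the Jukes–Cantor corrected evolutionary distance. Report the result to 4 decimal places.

0.0858

The sequences differ at 3 of 37 sites (17, 25, 36), so p = 3/37 ≈ 0.081081.
d = −(3/4) ln(1 − 4p/3) = −0.75 ln(1 − 0.108108) = −0.75 ln(0.891892)
  = −0.75 × (-0.114410) = 0.085808 substitutions/site.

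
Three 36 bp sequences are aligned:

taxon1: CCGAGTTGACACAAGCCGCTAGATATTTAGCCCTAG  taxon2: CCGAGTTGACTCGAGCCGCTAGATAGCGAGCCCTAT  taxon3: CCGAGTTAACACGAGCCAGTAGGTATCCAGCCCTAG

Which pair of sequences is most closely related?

taxon1 and taxon2

taxon1–taxon2: 6/36 differ, p = 0.167, d = 0.188.
taxon1–taxon3: 7/36 differ, p = 0.194, d = 0.225.
taxon2–taxon3: 8/36 differ, p = 0.222, d = 0.264.
The smallest distance is between taxon1 and taxon2.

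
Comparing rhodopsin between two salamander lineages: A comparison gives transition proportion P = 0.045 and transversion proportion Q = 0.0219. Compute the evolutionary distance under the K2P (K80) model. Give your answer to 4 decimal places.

Under the Kimura two-parameter model, d = −½ ln(1 − 2P − Q) − ¼ ln(1 − 2Q).
1 − 2P − Q = 0.8881, giving −½ ln(0.8881) = 0.059335.
1 − 2Q = 0.9562, giving −¼ ln(0.9562) = 0.011197.
d = 0.059335 + 0.011197 = 0.070532.

0.0705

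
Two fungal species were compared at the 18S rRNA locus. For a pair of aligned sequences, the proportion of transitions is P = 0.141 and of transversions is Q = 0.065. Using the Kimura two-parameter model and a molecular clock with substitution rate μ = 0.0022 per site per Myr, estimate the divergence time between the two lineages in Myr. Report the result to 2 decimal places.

Under the Kimura two-parameter model, d = −½ ln(1 − 2P − Q) − ¼ ln(1 − 2Q).
1 − 2P − Q = 0.653, giving −½ ln(0.653) = 0.213089.
1 − 2Q = 0.87, giving −¼ ln(0.87) = 0.034816.
d = 0.213089 + 0.034816 = 0.247905.
Under a molecular clock d = 2μt, so t = d/(2μ) = 0.247905 / (2 × 0.0022) = 56.34 Myr.

56.34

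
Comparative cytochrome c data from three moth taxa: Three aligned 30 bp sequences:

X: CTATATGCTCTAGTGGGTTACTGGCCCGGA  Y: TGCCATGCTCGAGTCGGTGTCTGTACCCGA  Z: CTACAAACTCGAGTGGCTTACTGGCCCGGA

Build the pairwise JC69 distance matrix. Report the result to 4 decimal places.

X–Y: 11/30 sites differ → p ≈ 0.366667, d = −0.75 ln(1 − 0.488889) = 0.503376 ≈ 0.5034.
X–Z: 5/30 sites differ → p ≈ 0.166667, d = −0.75 ln(1 − 0.222223) = 0.188487 ≈ 0.1885.
Y–Z: 12/30 sites differ → p = 0.4, d = −0.75 ln(1 − 0.533333) = 0.571605 ≈ 0.5716.

d(X,Y) = 0.5034, d(X,Z) = 0.1885, d(Y,Z) = 0.5716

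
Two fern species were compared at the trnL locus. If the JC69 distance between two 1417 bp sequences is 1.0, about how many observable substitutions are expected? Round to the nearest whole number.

783

Invert JC69: p = (3/4)(1 − e^(−4d/3)) = 0.75 × (1 − e^(-1.333333)) = 0.75 × (1 − 0.263597) = 0.552302.
Expected differing sites = pL ≈ 0.552302 × 1417 = 782.611934 ≈ 783.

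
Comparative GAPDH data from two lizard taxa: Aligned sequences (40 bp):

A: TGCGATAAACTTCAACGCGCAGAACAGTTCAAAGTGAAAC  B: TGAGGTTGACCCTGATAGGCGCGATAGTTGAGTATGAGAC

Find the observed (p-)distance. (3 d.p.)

0.500

The sequences differ at 20 of 40 positions.
p = 20/40 = 0.500.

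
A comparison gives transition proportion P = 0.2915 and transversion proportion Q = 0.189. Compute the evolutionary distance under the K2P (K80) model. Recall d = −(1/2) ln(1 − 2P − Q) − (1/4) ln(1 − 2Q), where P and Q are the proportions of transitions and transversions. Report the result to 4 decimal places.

Under the Kimura two-parameter model, d = −½ ln(1 − 2P − Q) − ¼ ln(1 − 2Q).
1 − 2P − Q = 0.228, giving −½ ln(0.228) = 0.739205.
1 − 2Q = 0.622, giving −¼ ln(0.622) = 0.118704.
d = 0.739205 + 0.118704 = 0.857909.

0.8579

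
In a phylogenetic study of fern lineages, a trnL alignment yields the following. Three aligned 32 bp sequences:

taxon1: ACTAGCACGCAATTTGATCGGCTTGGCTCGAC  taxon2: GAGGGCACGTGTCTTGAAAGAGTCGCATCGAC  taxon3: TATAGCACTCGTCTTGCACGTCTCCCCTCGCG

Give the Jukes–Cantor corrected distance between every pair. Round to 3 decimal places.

taxon1–taxon2: 15/32 sites differ → p = 0.46875, d = −0.75 ln(1 − 0.625) = 0.735622 ≈ 0.736.
taxon1–taxon3: 14/32 sites differ → p = 0.4375, d = −0.75 ln(1 − 0.583333) = 0.656601 ≈ 0.657.
taxon2–taxon3: 13/32 sites differ → p = 0.40625, d = −0.75 ln(1 − 0.541667) = 0.585119 ≈ 0.585.

d(taxon1,taxon2) = 0.736, d(taxon1,taxon3) = 0.657, d(taxon2,taxon3) = 0.585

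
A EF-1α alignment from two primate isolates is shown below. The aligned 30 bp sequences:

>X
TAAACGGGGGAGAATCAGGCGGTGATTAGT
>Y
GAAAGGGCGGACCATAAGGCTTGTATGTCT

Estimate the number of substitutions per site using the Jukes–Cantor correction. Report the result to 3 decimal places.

The sequences differ at 13 of 30 sites, so p = 13/30 ≈ 0.433333.
d = −(3/4) ln(1 − 4p/3) = −0.75 ln(1 − 0.577777) = −0.75 ln(0.422223)
  = −0.75 × (-0.862222) = 0.646667 substitutions/site.

0.647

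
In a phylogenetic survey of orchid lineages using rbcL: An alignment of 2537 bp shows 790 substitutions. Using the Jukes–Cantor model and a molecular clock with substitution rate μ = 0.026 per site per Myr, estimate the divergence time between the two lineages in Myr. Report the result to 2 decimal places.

p = 790/2537 ≈ 0.311391.
d = −(3/4) ln(1 − 4p/3) = −0.75 ln(1 − 0.415188) = −0.75 ln(0.584812)
  = −0.75 × (-0.536465) = 0.402349 substitutions/site.
Under a molecular clock d = 2μt, so t = d/(2μ) = 0.402349 / (2 × 0.026) = 7.74 Myr.

7.74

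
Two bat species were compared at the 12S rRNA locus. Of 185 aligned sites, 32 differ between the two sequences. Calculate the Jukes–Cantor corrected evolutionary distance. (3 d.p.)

0.197

p = 32/185 ≈ 0.172973.
d = −(3/4) ln(1 − 4p/3) = −0.75 ln(1 − 0.230631) = −0.75 ln(0.769369)
  = −0.75 × (-0.262185) = 0.196639 substitutions/site.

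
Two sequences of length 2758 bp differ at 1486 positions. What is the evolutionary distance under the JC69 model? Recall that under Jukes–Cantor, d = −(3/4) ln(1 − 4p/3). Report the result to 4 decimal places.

0.9504

p = 1486/2758 ≈ 0.538796.
d = −(3/4) ln(1 − 4p/3) = −0.75 ln(1 − 0.718395) = −0.75 ln(0.281605)
  = −0.75 × (-1.267250) = 0.950438 substitutions/site.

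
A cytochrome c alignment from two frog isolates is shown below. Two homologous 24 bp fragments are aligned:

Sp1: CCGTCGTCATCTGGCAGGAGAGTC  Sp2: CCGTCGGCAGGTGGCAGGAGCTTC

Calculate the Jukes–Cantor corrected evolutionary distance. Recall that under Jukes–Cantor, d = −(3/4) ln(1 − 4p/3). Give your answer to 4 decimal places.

The sequences differ at 5 of 24 sites (7, 10, 11, 21, 22), so p = 5/24 ≈ 0.208333.
d = −(3/4) ln(1 − 4p/3) = −0.75 ln(1 − 0.277777) = −0.75 ln(0.722223)
  = −0.75 × (-0.325421) = 0.244066 substitutions/site.

0.2441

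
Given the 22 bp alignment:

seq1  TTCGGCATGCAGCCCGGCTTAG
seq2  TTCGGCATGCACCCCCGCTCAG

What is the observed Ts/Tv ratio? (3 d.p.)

Transitions are A↔G and C↔T; transversions are all other mismatches.
Transitions: 1. Transversions: 2.
R = 1/2 = 0.500.

0.500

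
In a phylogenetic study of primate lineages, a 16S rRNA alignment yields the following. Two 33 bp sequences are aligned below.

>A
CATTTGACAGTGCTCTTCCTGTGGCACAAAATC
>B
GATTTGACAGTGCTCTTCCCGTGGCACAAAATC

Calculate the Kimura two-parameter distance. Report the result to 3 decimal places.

Of 33 sites, 1 differences are transitions and 1 are transversions, so P = 1/33 ≈ 0.030303 and Q = 1/33 ≈ 0.030303.
Under the Kimura two-parameter model, d = −½ ln(1 − 2P − Q) − ¼ ln(1 − 2Q).
1 − 2P − Q = 0.909091, giving −½ ln(0.909091) = 0.047655.
1 − 2Q = 0.939394, giving −¼ ln(0.939394) = 0.015630.
d = 0.047655 + 0.015630 = 0.063285.

0.063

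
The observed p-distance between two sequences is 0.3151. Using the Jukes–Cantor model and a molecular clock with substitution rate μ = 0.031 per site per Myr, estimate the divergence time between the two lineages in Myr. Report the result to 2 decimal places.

d = −(3/4) ln(1 − 4p/3) = −0.75 ln(1 − 0.420133) = −0.75 ln(0.579867)
  = −0.75 × (-0.544957) = 0.408718 substitutions/site.
Under a molecular clock d = 2μt, so t = d/(2μ) = 0.408718 / (2 × 0.031) = 6.59 Myr.

6.59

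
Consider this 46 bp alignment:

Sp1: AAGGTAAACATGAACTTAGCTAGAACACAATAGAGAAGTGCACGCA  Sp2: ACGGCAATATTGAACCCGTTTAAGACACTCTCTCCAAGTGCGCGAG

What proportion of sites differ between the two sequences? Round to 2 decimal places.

0.46

The sequences differ at 21 of 46 positions.
p = 21/46 = 0.456521… ≈ 0.46 (to 2 d.p.).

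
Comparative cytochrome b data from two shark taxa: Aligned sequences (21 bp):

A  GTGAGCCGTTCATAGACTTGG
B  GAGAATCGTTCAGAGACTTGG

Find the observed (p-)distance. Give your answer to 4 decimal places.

0.1905

The sequences differ at 4 of 21 positions (sites 2, 5, 6, 13).
p = 4/21 = 0.190476… ≈ 0.1905 (to 4 d.p.).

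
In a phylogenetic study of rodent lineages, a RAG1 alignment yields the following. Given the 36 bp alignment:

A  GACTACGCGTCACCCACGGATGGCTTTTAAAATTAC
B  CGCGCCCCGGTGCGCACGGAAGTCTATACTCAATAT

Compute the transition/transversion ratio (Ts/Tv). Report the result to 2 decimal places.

Transitions are A↔G and C↔T; transversions are all other mismatches.
Transitions: 4. Transversions: 14.
R = 4/14 = 0.285714… ≈ 0.29 (to 2 d.p.).

0.29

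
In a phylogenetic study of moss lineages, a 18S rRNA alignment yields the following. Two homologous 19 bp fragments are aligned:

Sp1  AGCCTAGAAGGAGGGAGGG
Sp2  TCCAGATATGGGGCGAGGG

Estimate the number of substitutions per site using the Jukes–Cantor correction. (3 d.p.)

The sequences differ at 8 of 19 sites (1, 2, 4, 5, 7, 9, 12, 14), so p = 8/19 ≈ 0.421053.
d = −(3/4) ln(1 − 4p/3) = −0.75 ln(1 − 0.561404) = −0.75 ln(0.438596)
  = −0.75 × (-0.824177) = 0.618133 substitutions/site.

0.618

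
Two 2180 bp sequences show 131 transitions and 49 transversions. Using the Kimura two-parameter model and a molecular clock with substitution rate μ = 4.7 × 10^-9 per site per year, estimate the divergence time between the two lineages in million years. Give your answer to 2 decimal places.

9.41

P = 131/2180 ≈ 0.060092 and Q = 49/2180 ≈ 0.022477.
Under the Kimura two-parameter model, d = −½ ln(1 − 2P − Q) − ¼ ln(1 − 2Q).
1 − 2P − Q = 0.857339, giving −½ ln(0.857339) = 0.076961.
1 − 2Q = 0.955046, giving −¼ ln(0.955046) = 0.011499.
d = 0.076961 + 0.011499 = 0.088460.
Under a molecular clock d = 2μt, so t = d/(2μ) = 0.088460 / (2 × 4.7 × 10^-9) = 9.41 million years.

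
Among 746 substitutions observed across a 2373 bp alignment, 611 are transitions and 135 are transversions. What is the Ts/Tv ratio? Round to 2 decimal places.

R = 611/135 = 4.525925… ≈ 4.53 (to 2 d.p.).

4.53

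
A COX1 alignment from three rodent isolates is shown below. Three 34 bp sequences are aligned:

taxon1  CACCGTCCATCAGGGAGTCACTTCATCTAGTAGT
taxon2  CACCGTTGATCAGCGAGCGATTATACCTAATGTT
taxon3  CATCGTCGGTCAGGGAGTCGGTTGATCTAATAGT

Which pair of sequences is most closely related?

taxon1 and taxon3

taxon1–taxon2: 12/34 differ, p = 0.353, d = 0.477.
taxon1–taxon3: 7/34 differ, p = 0.206, d = 0.241.
taxon2–taxon3: 13/34 differ, p = 0.382, d = 0.535.
The smallest distance is between taxon1 and taxon3.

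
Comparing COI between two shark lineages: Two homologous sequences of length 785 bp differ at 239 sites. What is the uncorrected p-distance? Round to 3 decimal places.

p = 239/785 = 0.304458… ≈ 0.304 (to 3 d.p.).

0.304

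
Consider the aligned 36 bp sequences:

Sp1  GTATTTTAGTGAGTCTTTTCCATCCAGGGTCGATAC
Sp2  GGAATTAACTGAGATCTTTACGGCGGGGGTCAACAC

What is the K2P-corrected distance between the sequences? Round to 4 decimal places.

0.5524

Of 36 sites, 6 differences are transitions and 8 are transversions, so P = 6/36 ≈ 0.166667 and Q = 8/36 ≈ 0.222222.
Under the Kimura two-parameter model, d = −½ ln(1 − 2P − Q) − ¼ ln(1 − 2Q).
1 − 2P − Q = 0.444444, giving −½ ln(0.444444) = 0.405466.
1 − 2Q = 0.555556, giving −¼ ln(0.555556) = 0.146946.
d = 0.405466 + 0.146946 = 0.552412.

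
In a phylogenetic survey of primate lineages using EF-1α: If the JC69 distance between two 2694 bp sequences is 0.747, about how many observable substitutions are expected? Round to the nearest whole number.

Invert JC69: p = (3/4)(1 − e^(−4d/3)) = 0.75 × (1 − e^(-0.996)) = 0.75 × (1 − 0.369354) = 0.472985.
Expected differing sites = pL ≈ 0.472985 × 2694 = 1274.22159 ≈ 1274.

1274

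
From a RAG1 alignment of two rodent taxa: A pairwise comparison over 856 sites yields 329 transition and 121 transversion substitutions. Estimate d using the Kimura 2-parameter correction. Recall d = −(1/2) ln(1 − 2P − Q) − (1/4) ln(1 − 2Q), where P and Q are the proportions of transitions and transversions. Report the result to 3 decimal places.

P = 329/856 ≈ 0.384346 and Q = 121/856 ≈ 0.141355.
Under the Kimura two-parameter model, d = −½ ln(1 − 2P − Q) − ¼ ln(1 − 2Q).
1 − 2P − Q = 0.089953, giving −½ ln(0.089953) = 1.204234.
1 − 2Q = 0.71729, giving −¼ ln(0.71729) = 0.083069.
d = 1.204234 + 0.083069 = 1.287303.

1.287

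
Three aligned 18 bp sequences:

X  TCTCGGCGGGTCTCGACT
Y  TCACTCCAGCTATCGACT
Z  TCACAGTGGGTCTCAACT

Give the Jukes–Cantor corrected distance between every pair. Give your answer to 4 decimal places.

d(X,Y) = 0.4408, d(X,Z) = 0.2635, d(Y,Z) = 0.5482

X–Y: 6/18 sites differ → p ≈ 0.333333, d = −0.75 ln(1 − 0.444444) = 0.440839 ≈ 0.4408.
X–Z: 4/18 sites differ → p ≈ 0.222222, d = −0.75 ln(1 − 0.296296) = 0.263548 ≈ 0.2635.
Y–Z: 7/18 sites differ → p ≈ 0.388889, d = −0.75 ln(1 − 0.518519) = 0.548166 ≈ 0.5482.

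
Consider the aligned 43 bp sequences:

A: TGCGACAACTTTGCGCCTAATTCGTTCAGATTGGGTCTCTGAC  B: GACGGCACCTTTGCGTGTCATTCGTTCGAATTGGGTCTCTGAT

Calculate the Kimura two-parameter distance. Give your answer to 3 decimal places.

Of 43 sites, 6 differences are transitions and 4 are transversions, so P = 6/43 ≈ 0.139535 and Q = 4/43 ≈ 0.093023.
Under the Kimura two-parameter model, d = −½ ln(1 − 2P − Q) − ¼ ln(1 − 2Q).
1 − 2P − Q = 0.627907, giving −½ ln(0.627907) = 0.232682.
1 − 2Q = 0.813954, giving −¼ ln(0.813954) = 0.051463.
d = 0.232682 + 0.051463 = 0.284145.

0.284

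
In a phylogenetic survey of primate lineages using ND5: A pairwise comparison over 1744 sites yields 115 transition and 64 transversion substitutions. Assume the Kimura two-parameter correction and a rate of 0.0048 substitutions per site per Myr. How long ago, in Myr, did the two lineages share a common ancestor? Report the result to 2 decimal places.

11.60

P = 115/1744 ≈ 0.06594 and Q = 64/1744 ≈ 0.036697.
Under the Kimura two-parameter model, d = −½ ln(1 − 2P − Q) − ¼ ln(1 − 2Q).
1 − 2P − Q = 0.831423, giving −½ ln(0.831423) = 0.092308.
1 − 2Q = 0.926606, giving −¼ ln(0.926606) = 0.019057.
d = 0.092308 + 0.019057 = 0.111365.
Under a molecular clock d = 2μt, so t = d/(2μ) = 0.111365 / (2 × 0.0048) = 11.60 Myr.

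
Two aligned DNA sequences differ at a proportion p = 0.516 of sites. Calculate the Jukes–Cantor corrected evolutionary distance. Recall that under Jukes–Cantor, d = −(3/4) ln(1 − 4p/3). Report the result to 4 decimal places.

0.8736

d = −(3/4) ln(1 − 4p/3) = −0.75 ln(1 − 0.688) = −0.75 ln(0.312)
  = −0.75 × (-1.164752) = 0.873564 substitutions/site.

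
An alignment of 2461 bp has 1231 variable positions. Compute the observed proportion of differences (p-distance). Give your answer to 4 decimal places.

p = 1231/2461 = 0.500203… ≈ 0.5002 (to 4 d.p.).

0.5002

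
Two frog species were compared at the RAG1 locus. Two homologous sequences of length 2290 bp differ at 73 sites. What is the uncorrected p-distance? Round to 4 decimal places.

0.0319

p = 73/2290 = 0.031877… ≈ 0.0319 (to 4 d.p.).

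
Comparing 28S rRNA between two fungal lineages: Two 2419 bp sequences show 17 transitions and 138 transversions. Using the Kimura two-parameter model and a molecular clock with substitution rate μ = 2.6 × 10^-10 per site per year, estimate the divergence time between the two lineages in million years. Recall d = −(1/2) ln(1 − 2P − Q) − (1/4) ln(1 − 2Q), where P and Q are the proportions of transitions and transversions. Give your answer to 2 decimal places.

129.17

P = 17/2419 ≈ 0.007028 and Q = 138/2419 ≈ 0.057048.
Under the Kimura two-parameter model, d = −½ ln(1 − 2P − Q) − ¼ ln(1 − 2Q).
1 − 2P − Q = 0.928896, giving −½ ln(0.928896) = 0.036879.
1 − 2Q = 0.885904, giving −¼ ln(0.885904) = 0.030287.
d = 0.036879 + 0.030287 = 0.067166.
Under a molecular clock d = 2μt, so t = d/(2μ) = 0.067166 / (2 × 2.6 × 10^-10) = 129.17 million years.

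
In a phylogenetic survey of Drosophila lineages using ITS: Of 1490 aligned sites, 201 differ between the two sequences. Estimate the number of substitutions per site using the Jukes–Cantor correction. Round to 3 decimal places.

0.149

p = 201/1490 ≈ 0.134899.
d = −(3/4) ln(1 − 4p/3) = −0.75 ln(1 − 0.179865) = −0.75 ln(0.820135)
  = −0.75 × (-0.198286) = 0.148715 substitutions/site.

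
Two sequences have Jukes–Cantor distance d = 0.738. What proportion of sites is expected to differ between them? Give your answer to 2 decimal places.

0.47

p = (3/4)(1 − e^(−4d/3)) = 0.75 × (1 − e^(-0.984)) = 0.75 × (1 − 0.373813) = 0.469640.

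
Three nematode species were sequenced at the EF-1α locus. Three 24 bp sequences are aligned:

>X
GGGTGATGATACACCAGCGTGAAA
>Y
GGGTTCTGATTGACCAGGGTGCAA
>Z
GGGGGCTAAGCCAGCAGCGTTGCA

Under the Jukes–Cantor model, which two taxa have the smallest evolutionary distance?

X–Y: 6/24 differ, p = 0.250, d = 0.304.
X–Z: 9/24 differ, p = 0.375, d = 0.520.
Y–Z: 11/24 differ, p = 0.458, d = 0.708.
The smallest distance is between X and Y.

X and Y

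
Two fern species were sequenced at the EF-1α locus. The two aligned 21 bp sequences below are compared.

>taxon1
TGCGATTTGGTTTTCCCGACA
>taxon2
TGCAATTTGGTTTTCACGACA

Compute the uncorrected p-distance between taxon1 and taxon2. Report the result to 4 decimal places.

The sequences differ at 2 of 21 positions (sites 4, 16).
p = 2/21 = 0.095238… ≈ 0.0952 (to 4 d.p.).

0.0952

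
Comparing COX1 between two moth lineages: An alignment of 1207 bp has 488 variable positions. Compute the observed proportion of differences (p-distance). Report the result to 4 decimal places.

0.4043

p = 488/1207 = 0.404308… ≈ 0.4043 (to 4 d.p.).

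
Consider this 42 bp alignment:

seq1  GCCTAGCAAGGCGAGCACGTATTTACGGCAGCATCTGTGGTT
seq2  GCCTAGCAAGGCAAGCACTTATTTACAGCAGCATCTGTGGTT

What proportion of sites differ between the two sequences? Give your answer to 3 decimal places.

The sequences differ at 3 of 42 positions (sites 13, 19, 27).
p = 3/42 = 0.071428… ≈ 0.071 (to 3 d.p.).

0.071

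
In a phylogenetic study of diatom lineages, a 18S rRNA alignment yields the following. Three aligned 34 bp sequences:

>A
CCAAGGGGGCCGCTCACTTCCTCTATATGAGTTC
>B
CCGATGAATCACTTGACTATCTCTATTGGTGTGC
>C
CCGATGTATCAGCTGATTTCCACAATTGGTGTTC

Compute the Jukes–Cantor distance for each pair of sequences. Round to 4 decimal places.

A–B: 15/34 sites differ → p ≈ 0.441176, d = −0.75 ln(1 − 0.588235) = 0.665477 ≈ 0.6655.
A–C: 13/34 sites differ → p ≈ 0.382353, d = −0.75 ln(1 − 0.509804) = 0.534712 ≈ 0.5347.
B–C: 9/34 sites differ → p ≈ 0.264706, d = −0.75 ln(1 − 0.352941) = 0.326488 ≈ 0.3265.

d(A,B) = 0.6655, d(A,C) = 0.5347, d(B,C) = 0.3265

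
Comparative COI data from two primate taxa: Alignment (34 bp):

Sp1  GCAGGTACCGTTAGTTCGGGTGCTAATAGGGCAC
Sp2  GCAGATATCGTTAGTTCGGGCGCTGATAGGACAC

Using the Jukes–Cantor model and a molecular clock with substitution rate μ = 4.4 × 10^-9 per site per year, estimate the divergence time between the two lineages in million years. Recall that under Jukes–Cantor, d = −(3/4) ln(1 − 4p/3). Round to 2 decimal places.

The sequences differ at 5 of 34 sites (5, 8, 21, 25, 31), so p = 5/34 ≈ 0.147059.
d = −(3/4) ln(1 − 4p/3) = −0.75 ln(1 − 0.196079) = −0.75 ln(0.803921)
  = −0.75 × (-0.218254) = 0.163691 substitutions/site.
Under a molecular clock d = 2μt, so t = d/(2μ) = 0.163691 / (2 × 4.4 × 10^-9) = 18.60 million years.

18.60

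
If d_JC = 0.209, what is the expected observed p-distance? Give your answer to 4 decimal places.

p = (3/4)(1 − e^(−4d/3)) = 0.75 × (1 − e^(-0.278667)) = 0.75 × (1 − 0.756792) = 0.182406.

0.1824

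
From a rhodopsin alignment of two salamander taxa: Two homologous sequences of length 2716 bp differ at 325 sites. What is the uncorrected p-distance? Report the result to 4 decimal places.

0.1197

p = 325/2716 = 0.119661… ≈ 0.1197 (to 4 d.p.).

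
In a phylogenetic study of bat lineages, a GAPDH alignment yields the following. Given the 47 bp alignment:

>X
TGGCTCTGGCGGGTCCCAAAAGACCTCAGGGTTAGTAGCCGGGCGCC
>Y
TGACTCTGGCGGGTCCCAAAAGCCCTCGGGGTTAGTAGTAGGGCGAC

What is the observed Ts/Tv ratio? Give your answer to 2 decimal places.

Transitions are A↔G and C↔T; transversions are all other mismatches.
Transitions: 3. Transversions: 3.
R = 3/3 = 1.00.

1.00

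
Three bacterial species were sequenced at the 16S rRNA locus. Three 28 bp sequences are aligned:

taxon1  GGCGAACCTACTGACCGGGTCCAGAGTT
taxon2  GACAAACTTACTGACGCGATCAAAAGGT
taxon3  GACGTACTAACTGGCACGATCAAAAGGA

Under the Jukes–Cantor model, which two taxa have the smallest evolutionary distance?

taxon2 and taxon3

taxon1–taxon2: 9/28 differ, p = 0.321, d = 0.420.
taxon1–taxon3: 12/28 differ, p = 0.429, d = 0.635.
taxon2–taxon3: 6/28 differ, p = 0.214, d = 0.252.
The smallest distance is between taxon2 and taxon3.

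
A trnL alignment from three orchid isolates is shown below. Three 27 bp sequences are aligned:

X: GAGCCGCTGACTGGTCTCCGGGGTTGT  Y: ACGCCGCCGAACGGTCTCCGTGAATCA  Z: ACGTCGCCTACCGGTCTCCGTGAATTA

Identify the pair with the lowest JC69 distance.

X–Y: 10/27 differ, p = 0.370, d = 0.511.
X–Z: 11/27 differ, p = 0.407, d = 0.588.
Y–Z: 4/27 differ, p = 0.148, d = 0.165.
The smallest distance is between Y and Z.

Y and Z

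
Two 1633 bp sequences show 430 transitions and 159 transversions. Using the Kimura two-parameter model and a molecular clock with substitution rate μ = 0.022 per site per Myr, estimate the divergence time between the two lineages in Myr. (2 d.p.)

P = 430/1633 ≈ 0.263319 and Q = 159/1633 ≈ 0.097367.
Under the Kimura two-parameter model, d = −½ ln(1 − 2P − Q) − ¼ ln(1 − 2Q).
1 − 2P − Q = 0.375995, giving −½ ln(0.375995) = 0.489090.
1 − 2Q = 0.805266, giving −¼ ln(0.805266) = 0.054146.
d = 0.489090 + 0.054146 = 0.543236.
Under a molecular clock d = 2μt, so t = d/(2μ) = 0.543236 / (2 × 0.022) = 12.35 Myr.

12.35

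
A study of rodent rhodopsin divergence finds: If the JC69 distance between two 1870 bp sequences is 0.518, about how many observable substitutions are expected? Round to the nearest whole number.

Invert JC69: p = (3/4)(1 − e^(−4d/3)) = 0.75 × (1 − e^(-0.690667)) = 0.75 × (1 − 0.501242) = 0.374069.
Expected differing sites = pL ≈ 0.374069 × 1870 = 699.50903 ≈ 700.

700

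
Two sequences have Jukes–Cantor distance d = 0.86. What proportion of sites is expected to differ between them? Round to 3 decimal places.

p = (3/4)(1 − e^(−4d/3)) = 0.75 × (1 − e^(-1.146667)) = 0.75 × (1 − 0.317694) = 0.511730.

0.512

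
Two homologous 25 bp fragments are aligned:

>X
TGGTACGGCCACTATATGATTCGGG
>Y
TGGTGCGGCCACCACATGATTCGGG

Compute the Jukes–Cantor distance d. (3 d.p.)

0.131

The sequences differ at 3 of 25 sites (5, 13, 15), so p = 3/25 = 0.12.
d = −(3/4) ln(1 − 4p/3) = −0.75 ln(1 − 0.16) = −0.75 ln(0.84)
  = −0.75 × (-0.174353) = 0.130765 substitutions/site.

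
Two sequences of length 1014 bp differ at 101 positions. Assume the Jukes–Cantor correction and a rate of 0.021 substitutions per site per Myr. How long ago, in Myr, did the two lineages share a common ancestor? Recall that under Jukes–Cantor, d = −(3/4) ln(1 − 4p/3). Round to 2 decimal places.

p = 101/1014 ≈ 0.099606.
d = −(3/4) ln(1 − 4p/3) = −0.75 ln(1 − 0.132808) = −0.75 ln(0.867192)
  = −0.75 × (-0.142495) = 0.106871 substitutions/site.
Under a molecular clock d = 2μt, so t = d/(2μ) = 0.106871 / (2 × 0.021) = 2.54 Myr.

2.54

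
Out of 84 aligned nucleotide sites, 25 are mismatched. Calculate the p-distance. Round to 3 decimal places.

p = 25/84 = 0.297619… ≈ 0.298 (to 3 d.p.).

0.298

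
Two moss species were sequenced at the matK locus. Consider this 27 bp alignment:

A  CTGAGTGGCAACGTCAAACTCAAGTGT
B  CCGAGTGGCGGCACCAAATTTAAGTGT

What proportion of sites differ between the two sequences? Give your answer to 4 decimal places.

0.2593

The sequences differ at 7 of 27 positions (sites 2, 10, 11, 13, 14, 19, 21).
p = 7/27 = 0.259259… ≈ 0.2593 (to 4 d.p.).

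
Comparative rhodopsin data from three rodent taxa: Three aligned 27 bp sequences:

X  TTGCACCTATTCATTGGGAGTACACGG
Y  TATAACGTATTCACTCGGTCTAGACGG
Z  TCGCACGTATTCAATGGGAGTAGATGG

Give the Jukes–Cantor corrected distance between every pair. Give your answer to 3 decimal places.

d(X,Y) = 0.441, d(X,Z) = 0.213, d(Y,Z) = 0.377

X–Y: 9/27 sites differ → p ≈ 0.333333, d = −0.75 ln(1 − 0.444444) = 0.440839 ≈ 0.441.
X–Z: 5/27 sites differ → p ≈ 0.185185, d = −0.75 ln(1 − 0.246913) = 0.212681 ≈ 0.213.
Y–Z: 8/27 sites differ → p ≈ 0.296296, d = −0.75 ln(1 − 0.395061) = 0.376971 ≈ 0.377.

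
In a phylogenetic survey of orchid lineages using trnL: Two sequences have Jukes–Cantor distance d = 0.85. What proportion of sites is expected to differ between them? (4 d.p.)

p = (3/4)(1 − e^(−4d/3)) = 0.75 × (1 − e^(-1.133333)) = 0.75 × (1 − 0.321958) = 0.508532.

0.5085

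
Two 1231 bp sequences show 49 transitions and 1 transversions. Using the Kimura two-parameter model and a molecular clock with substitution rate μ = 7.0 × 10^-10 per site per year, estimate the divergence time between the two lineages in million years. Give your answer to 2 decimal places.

30.23

P = 49/1231 ≈ 0.039805 and Q = 1/1231 ≈ 0.000812.
Under the Kimura two-parameter model, d = −½ ln(1 − 2P − Q) − ¼ ln(1 − 2Q).
1 − 2P − Q = 0.919578, giving −½ ln(0.919578) = 0.041920.
1 − 2Q = 0.998376, giving −¼ ln(0.998376) = 0.000406.
d = 0.041920 + 0.000406 = 0.042326.
Under a molecular clock d = 2μt, so t = d/(2μ) = 0.042326 / (2 × 7.0 × 10^-10) = 30.23 million years.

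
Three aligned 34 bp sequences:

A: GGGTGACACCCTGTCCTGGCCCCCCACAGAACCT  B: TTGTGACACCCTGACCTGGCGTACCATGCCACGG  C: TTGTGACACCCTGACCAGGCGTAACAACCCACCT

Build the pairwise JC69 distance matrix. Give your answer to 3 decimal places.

A–B: 12/34 sites differ → p ≈ 0.352941, d = −0.75 ln(1 − 0.470588) = 0.476991 ≈ 0.477.
A–C: 12/34 sites differ → p ≈ 0.352941, d = −0.75 ln(1 − 0.470588) = 0.476991 ≈ 0.477.
B–C: 6/34 sites differ → p ≈ 0.176471, d = −0.75 ln(1 − 0.235295) = 0.201199 ≈ 0.201.

d(A,B) = 0.477, d(A,C) = 0.477, d(B,C) = 0.201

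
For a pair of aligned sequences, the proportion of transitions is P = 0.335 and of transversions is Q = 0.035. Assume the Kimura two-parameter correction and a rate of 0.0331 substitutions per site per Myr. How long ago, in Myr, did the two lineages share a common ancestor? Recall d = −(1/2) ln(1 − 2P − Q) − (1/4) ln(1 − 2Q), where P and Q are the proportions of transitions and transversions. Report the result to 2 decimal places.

Under the Kimura two-parameter model, d = −½ ln(1 − 2P − Q) − ¼ ln(1 − 2Q).
1 − 2P − Q = 0.295, giving −½ ln(0.295) = 0.610390.
1 − 2Q = 0.93, giving −¼ ln(0.93) = 0.018143.
d = 0.610390 + 0.018143 = 0.628533.
Under a molecular clock d = 2μt, so t = d/(2μ) = 0.628533 / (2 × 0.0331) = 9.49 Myr.

9.49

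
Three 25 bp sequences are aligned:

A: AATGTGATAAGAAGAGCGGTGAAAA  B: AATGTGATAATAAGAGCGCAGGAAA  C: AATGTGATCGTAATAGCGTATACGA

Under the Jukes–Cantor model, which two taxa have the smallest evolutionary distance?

A and B

A–B: 4/25 differ, p = 0.160, d = 0.180.
A–C: 9/25 differ, p = 0.360, d = 0.490.
B–C: 8/25 differ, p = 0.320, d = 0.417.
The smallest distance is between A and B.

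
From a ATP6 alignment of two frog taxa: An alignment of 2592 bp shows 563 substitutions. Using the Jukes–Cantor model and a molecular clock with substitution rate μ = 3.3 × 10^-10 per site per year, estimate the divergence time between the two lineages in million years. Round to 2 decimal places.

p = 563/2592 ≈ 0.217207.
d = −(3/4) ln(1 − 4p/3) = −0.75 ln(1 − 0.289609) = −0.75 ln(0.710391)
  = −0.75 × (-0.341940) = 0.256455 substitutions/site.
Under a molecular clock d = 2μt, so t = d/(2μ) = 0.256455 / (2 × 3.3 × 10^-10) = 388.57 million years.

388.57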